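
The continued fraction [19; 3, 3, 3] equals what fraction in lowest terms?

Using pₖ = aₖpₖ₋₁ + pₖ₋₂ and qₖ = aₖqₖ₋₁ + qₖ₋₂:
  k=0: a=19, p=19, q=1
  k=1: a=3, p=58, q=3
  k=2: a=3, p=193, q=10
  k=3: a=3, p=637, q=33

637/33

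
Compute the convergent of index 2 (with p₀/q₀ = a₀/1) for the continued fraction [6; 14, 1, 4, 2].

Using pₖ = aₖpₖ₋₁ + pₖ₋₂, qₖ = aₖqₖ₋₁ + qₖ₋₂ (with p₋₁=1, p₋₂=0, q₋₁=0, q₋₂=1):
  k=0: a=6, p=6, q=1
  k=1: a=14, p=85, q=14
  k=2: a=1, p=91, q=15

91/15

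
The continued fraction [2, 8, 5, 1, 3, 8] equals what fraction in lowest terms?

Fold from the inside: start with 8/1.
  3 + 1/8 = 25/8
  1 + 8/25 = 33/25
  5 + 25/33 = 190/33
  8 + 33/190 = 1553/190
  2 + 190/1553 = 3296/1553

3296/1553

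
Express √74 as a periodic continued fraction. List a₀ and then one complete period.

a₀ = ⌊√74⌋ = 8.
With m₀=0, d₀=1 and mₖ₊₁ = dₖaₖ − mₖ, dₖ₊₁ = (n − mₖ₊₁²)/dₖ, aₖ₊₁ = ⌊(a₀+mₖ₊₁)/dₖ₊₁⌋:
  k=1: m=8, d=10, a=1
  k=2: m=2, d=7, a=1
  k=3: m=5, d=7, a=1
  k=4: m=2, d=10, a=1
  k=5: m=8, d=1, a=16
d=1 and a=2a₀=16 at k=5, so the next step gives (m, d) = (8, 10) again — its k=1 value — and the period has length 5.

[8; 1, 1, 1, 1, 16]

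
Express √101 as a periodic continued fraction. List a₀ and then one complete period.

[10; 20]

a₀ = ⌊√101⌋ = 10.
With m₀=0, d₀=1 and mₖ₊₁ = dₖaₖ − mₖ, dₖ₊₁ = (n − mₖ₊₁²)/dₖ, aₖ₊₁ = ⌊(a₀+mₖ₊₁)/dₖ₊₁⌋:
  k=1: m=10, d=1, a=20
d=1 and a=2a₀=20 at k=1, so the next step gives (m, d) = (10, 1) again — its k=1 value — and the period has length 1.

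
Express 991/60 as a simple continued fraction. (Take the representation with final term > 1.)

[16; 1, 1, 14, 2]

991 = 16·60 + 31
60 = 1·31 + 29
31 = 1·29 + 2
29 = 14·2 + 1
2 = 2·1 + 0  (stop)
So 991/60 = [16; 1, 1, 14, 2].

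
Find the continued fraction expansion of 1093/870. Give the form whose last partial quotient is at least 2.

[1; 3, 1, 9, 7, 3]

1093 = 1*870 + 223
870 = 3*223 + 201
223 = 1*201 + 22
201 = 9*22 + 3
22 = 7*3 + 1
3 = 3*1 + 0  (stop)
So 1093/870 = [1; 3, 1, 9, 7, 3].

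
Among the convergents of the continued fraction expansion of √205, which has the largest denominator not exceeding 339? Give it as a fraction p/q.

√205 = [14; 3, 6, 1, 4, 1, 6, 3, 28, …] (period length 8).
Convergents:
  p_0/q_0 = 14/1
  p_1/q_1 = 43/3
  p_2/q_2 = 272/19
  p_3/q_3 = 315/22
  p_4/q_4 = 1532/107
  p_5/q_5 = 1847/129
  p_6/q_6 = 12614/881
q_5 = 129 ≤ 339 < 881 = q_6, so the answer is 1847/129.

1847/129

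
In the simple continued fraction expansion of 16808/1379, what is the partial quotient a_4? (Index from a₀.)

2

16808 = 12·1379 + 260   →  a_0 = 12
1379 = 5·260 + 79   →  a_1 = 5
260 = 3·79 + 23   →  a_2 = 3
79 = 3·23 + 10   →  a_3 = 3
23 = 2·10 + 3   →  a_4 = 2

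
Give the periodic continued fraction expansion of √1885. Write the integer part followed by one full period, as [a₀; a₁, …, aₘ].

a₀ = ⌊√1885⌋ = 43.

[43; 2, 2, 2, 86]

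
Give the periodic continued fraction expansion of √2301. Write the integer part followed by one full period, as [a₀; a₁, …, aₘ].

a₀ = ⌊√2301⌋ = 47.
With m₀=0, d₀=1 and mₖ₊₁ = dₖaₖ − mₖ, dₖ₊₁ = (n − mₖ₊₁²)/dₖ, aₖ₊₁ = ⌊(a₀+mₖ₊₁)/dₖ₊₁⌋:
  k=1: m=47, d=92, a=1
  k=2: m=45, d=3, a=30
  k=3: m=45, d=92, a=1
  k=4: m=47, d=1, a=94
d=1 and a=2a₀=94 at k=4, so the next step gives (m, d) = (47, 92) again — its k=1 value — and the period has length 4.

[47; 1, 30, 1, 94]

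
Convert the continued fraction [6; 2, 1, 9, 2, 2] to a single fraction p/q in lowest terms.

Fold from the inside: start with 2/1.
  2 + 1/2 = 5/2
  9 + 2/5 = 47/5
  1 + 5/47 = 52/47
  2 + 47/52 = 151/52
  6 + 52/151 = 958/151

958/151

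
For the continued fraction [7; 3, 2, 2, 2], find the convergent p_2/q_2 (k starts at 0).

51/7

Using pₖ = aₖpₖ₋₁ + pₖ₋₂, qₖ = aₖqₖ₋₁ + qₖ₋₂ (with p₋₁=1, p₋₂=0, q₋₁=0, q₋₂=1):
  k=0: a=7, p=7, q=1
  k=1: a=3, p=22, q=3
  k=2: a=2, p=51, q=7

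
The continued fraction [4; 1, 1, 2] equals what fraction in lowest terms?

Fold from the inside: start with 2/1.
  1 + 1/2 = 3/2
  1 + 2/3 = 5/3
  4 + 3/5 = 23/5

23/5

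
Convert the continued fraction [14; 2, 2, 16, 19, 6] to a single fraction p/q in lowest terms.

136247/9460

Using pₖ = aₖpₖ₋₁ + pₖ₋₂ and qₖ = aₖqₖ₋₁ + qₖ₋₂:
  k=0: a=14, p=14, q=1
  k=1: a=2, p=29, q=2
  k=2: a=2, p=72, q=5
  k=3: a=16, p=1181, q=82
  k=4: a=19, p=22511, q=1563
  k=5: a=6, p=136247, q=9460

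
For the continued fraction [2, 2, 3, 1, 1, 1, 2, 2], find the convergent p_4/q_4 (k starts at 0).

39/16

Using pₖ = aₖpₖ₋₁ + pₖ₋₂, qₖ = aₖqₖ₋₁ + qₖ₋₂ (with p₋₁=1, p₋₂=0, q₋₁=0, q₋₂=1):
  k=0: a=2, p=2, q=1
  k=1: a=2, p=5, q=2
  k=2: a=3, p=17, q=7
  k=3: a=1, p=22, q=9
  k=4: a=1, p=39, q=16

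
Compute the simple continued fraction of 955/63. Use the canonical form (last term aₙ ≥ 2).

[15; 6, 3, 3]

955 = 15×63 + 10
63 = 6×10 + 3
10 = 3×3 + 1
3 = 3×1 + 0  (stop)
So 955/63 = [15; 6, 3, 3].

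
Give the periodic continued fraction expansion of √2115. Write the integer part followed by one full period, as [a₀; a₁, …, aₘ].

a₀ = ⌊√2115⌋ = 45.
With m₀=0, d₀=1 and mₖ₊₁ = dₖaₖ − mₖ, dₖ₊₁ = (n − mₖ₊₁²)/dₖ, aₖ₊₁ = ⌊(a₀+mₖ₊₁)/dₖ₊₁⌋:
  k=1: m=45, d=90, a=1
  k=2: m=45, d=1, a=90
d=1 and a=2a₀=90 at k=2, so the next step gives (m, d) = (45, 90) again — its k=1 value — and the period has length 2.

[45; 1, 90]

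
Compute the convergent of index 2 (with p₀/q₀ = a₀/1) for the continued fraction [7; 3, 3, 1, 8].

Using pₖ = aₖpₖ₋₁ + pₖ₋₂, qₖ = aₖqₖ₋₁ + qₖ₋₂ (with p₋₁=1, p₋₂=0, q₋₁=0, q₋₂=1):
  k=0: a=7, p=7, q=1
  k=1: a=3, p=22, q=3
  k=2: a=3, p=73, q=10

73/10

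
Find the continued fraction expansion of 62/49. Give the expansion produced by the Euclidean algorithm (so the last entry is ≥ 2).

[1; 3, 1, 3, 3]

62 = 1*49 + 13
49 = 3*13 + 10
13 = 1*10 + 3
10 = 3*3 + 1
3 = 3*1 + 0  (stop)
So 62/49 = [1; 3, 1, 3, 3].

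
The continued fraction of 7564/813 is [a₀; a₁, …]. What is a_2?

3

7564 = 9·813 + 247   →  a_0 = 9
813 = 3·247 + 72   →  a_1 = 3
247 = 3·72 + 31   →  a_2 = 3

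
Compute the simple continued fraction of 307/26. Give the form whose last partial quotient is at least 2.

[11; 1, 4, 5]

307 = 11*26 + 21
26 = 1*21 + 5
21 = 4*5 + 1
5 = 5*1 + 0  (stop)
So 307/26 = [11; 1, 4, 5].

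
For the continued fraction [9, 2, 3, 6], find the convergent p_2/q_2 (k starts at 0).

Using pₖ = aₖpₖ₋₁ + pₖ₋₂, qₖ = aₖqₖ₋₁ + qₖ₋₂ (with p₋₁=1, p₋₂=0, q₋₁=0, q₋₂=1):
  k=0: a=9, p=9, q=1
  k=1: a=2, p=19, q=2
  k=2: a=3, p=66, q=7

66/7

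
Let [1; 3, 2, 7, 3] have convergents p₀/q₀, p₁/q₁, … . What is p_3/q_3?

Using pₖ = aₖpₖ₋₁ + pₖ₋₂, qₖ = aₖqₖ₋₁ + qₖ₋₂ (with p₋₁=1, p₋₂=0, q₋₁=0, q₋₂=1):
  k=0: a=1, p=1, q=1
  k=1: a=3, p=4, q=3
  k=2: a=2, p=9, q=7
  k=3: a=7, p=67, q=52

67/52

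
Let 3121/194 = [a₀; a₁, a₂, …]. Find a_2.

2

3121 = 16·194 + 17   →  a_0 = 16
194 = 11·17 + 7   →  a_1 = 11
17 = 2·7 + 3   →  a_2 = 2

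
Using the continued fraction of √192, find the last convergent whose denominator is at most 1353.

16115/1163

√192 = [13; 1, 5, 1, 26, …] (period length 4).
Convergents:
  p_0/q_0 = 13/1
  p_1/q_1 = 14/1
  p_2/q_2 = 83/6
  p_3/q_3 = 97/7
  p_4/q_4 = 2605/188
  p_5/q_5 = 2702/195
  p_6/q_6 = 16115/1163
  p_7/q_7 = 18817/1358
q_6 = 1163 ≤ 1353 < 1358 = q_7, so the answer is 16115/1163.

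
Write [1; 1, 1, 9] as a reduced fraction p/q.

Fold from the inside: start with 9/1.
  1 + 1/9 = 10/9
  1 + 9/10 = 19/10
  1 + 10/19 = 29/19

29/19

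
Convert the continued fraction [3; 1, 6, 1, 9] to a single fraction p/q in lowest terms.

306/79

Fold from the inside: start with 9/1.
  1 + 1/9 = 10/9
  6 + 9/10 = 69/10
  1 + 10/69 = 79/69
  3 + 69/79 = 306/79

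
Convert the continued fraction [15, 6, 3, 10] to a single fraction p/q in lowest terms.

Fold from the inside: start with 10/1.
  3 + 1/10 = 31/10
  6 + 10/31 = 196/31
  15 + 31/196 = 2971/196

2971/196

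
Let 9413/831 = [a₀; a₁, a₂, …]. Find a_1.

9413 = 11·831 + 272   →  a_0 = 11
831 = 3·272 + 15   →  a_1 = 3

3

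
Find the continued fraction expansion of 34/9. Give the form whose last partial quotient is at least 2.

[3; 1, 3, 2]

34 = 3×9 + 7
9 = 1×7 + 2
7 = 3×2 + 1
2 = 2×1 + 0  (stop)
So 34/9 = [3; 1, 3, 2].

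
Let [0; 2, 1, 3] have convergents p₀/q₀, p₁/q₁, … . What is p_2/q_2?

Using pₖ = aₖpₖ₋₁ + pₖ₋₂, qₖ = aₖqₖ₋₁ + qₖ₋₂ (with p₋₁=1, p₋₂=0, q₋₁=0, q₋₂=1):
  k=0: a=0, p=0, q=1
  k=1: a=2, p=1, q=2
  k=2: a=1, p=1, q=3

1/3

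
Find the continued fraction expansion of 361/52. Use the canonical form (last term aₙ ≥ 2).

361 = 6·52 + 49
52 = 1·49 + 3
49 = 16·3 + 1
3 = 3·1 + 0  (stop)
So 361/52 = [6; 1, 16, 3].

[6; 1, 16, 3]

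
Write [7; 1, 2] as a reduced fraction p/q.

Fold from the inside: start with 2/1.
  1 + 1/2 = 3/2
  7 + 2/3 = 23/3

23/3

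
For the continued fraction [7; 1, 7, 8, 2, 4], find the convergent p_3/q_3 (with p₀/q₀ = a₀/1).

Using pₖ = aₖpₖ₋₁ + pₖ₋₂, qₖ = aₖqₖ₋₁ + qₖ₋₂ (with p₋₁=1, p₋₂=0, q₋₁=0, q₋₂=1):
  k=0: a=7, p=7, q=1
  k=1: a=1, p=8, q=1
  k=2: a=7, p=63, q=8
  k=3: a=8, p=512, q=65

512/65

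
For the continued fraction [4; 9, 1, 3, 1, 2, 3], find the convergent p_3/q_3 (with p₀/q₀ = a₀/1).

160/39

Using pₖ = aₖpₖ₋₁ + pₖ₋₂, qₖ = aₖqₖ₋₁ + qₖ₋₂ (with p₋₁=1, p₋₂=0, q₋₁=0, q₋₂=1):
  k=0: a=4, p=4, q=1
  k=1: a=9, p=37, q=9
  k=2: a=1, p=41, q=10
  k=3: a=3, p=160, q=39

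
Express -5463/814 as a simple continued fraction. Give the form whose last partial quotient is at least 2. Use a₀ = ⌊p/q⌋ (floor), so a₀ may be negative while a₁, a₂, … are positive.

[-7; 3, 2, 6, 2, 2, 3]

-5463 = -7*814 + 235
814 = 3*235 + 109
235 = 2*109 + 17
109 = 6*17 + 7
17 = 2*7 + 3
7 = 2*3 + 1
3 = 3*1 + 0  (stop)
So -5463/814 = [-7; 3, 2, 6, 2, 2, 3].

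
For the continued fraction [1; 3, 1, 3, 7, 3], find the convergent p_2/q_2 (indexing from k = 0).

5/4

Using pₖ = aₖpₖ₋₁ + pₖ₋₂, qₖ = aₖqₖ₋₁ + qₖ₋₂ (with p₋₁=1, p₋₂=0, q₋₁=0, q₋₂=1):
  k=0: a=1, p=1, q=1
  k=1: a=3, p=4, q=3
  k=2: a=1, p=5, q=4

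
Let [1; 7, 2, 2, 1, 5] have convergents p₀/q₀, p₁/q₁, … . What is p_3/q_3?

Using pₖ = aₖpₖ₋₁ + pₖ₋₂, qₖ = aₖqₖ₋₁ + qₖ₋₂ (with p₋₁=1, p₋₂=0, q₋₁=0, q₋₂=1):
  k=0: a=1, p=1, q=1
  k=1: a=7, p=8, q=7
  k=2: a=2, p=17, q=15
  k=3: a=2, p=42, q=37

42/37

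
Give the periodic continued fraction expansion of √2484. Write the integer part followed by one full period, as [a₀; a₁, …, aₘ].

a₀ = ⌊√2484⌋ = 49.
With m₀=0, d₀=1 and mₖ₊₁ = dₖaₖ − mₖ, dₖ₊₁ = (n − mₖ₊₁²)/dₖ, aₖ₊₁ = ⌊(a₀+mₖ₊₁)/dₖ₊₁⌋:
  k=1: m=49, d=83, a=1
  k=2: m=34, d=16, a=5
  k=3: m=46, d=23, a=4
  k=4: m=46, d=16, a=5
  k=5: m=34, d=83, a=1
  k=6: m=49, d=1, a=98
d=1 and a=2a₀=98 at k=6, so the next step gives (m, d) = (49, 83) again — its k=1 value — and the period has length 6.

[49; 1, 5, 4, 5, 1, 98]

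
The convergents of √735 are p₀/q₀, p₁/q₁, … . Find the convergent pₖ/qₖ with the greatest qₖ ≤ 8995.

√735 = [27; 9, 54, …] (period length 2).
Convergents:
  p_0/q_0 = 27/1
  p_1/q_1 = 244/9
  p_2/q_2 = 13203/487
  p_3/q_3 = 119071/4392
  p_4/q_4 = 6443037/237655
q_3 = 4392 ≤ 8995 < 237655 = q_4, so the answer is 119071/4392.

119071/4392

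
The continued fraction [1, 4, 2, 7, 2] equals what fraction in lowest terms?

175/143

Fold from the inside: start with 2/1.
  7 + 1/2 = 15/2
  2 + 2/15 = 32/15
  4 + 15/32 = 143/32
  1 + 32/143 = 175/143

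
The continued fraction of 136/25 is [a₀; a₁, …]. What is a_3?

136 = 5·25 + 11   →  a_0 = 5
25 = 2·11 + 3   →  a_1 = 2
11 = 3·3 + 2   →  a_2 = 3
3 = 1·2 + 1   →  a_3 = 1

1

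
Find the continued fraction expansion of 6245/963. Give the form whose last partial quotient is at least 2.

6245 = 6*963 + 467
963 = 2*467 + 29
467 = 16*29 + 3
29 = 9*3 + 2
3 = 1*2 + 1
2 = 2*1 + 0  (stop)
So 6245/963 = [6; 2, 16, 9, 1, 2].

[6; 2, 16, 9, 1, 2]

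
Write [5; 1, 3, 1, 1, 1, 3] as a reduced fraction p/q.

Using pₖ = aₖpₖ₋₁ + pₖ₋₂ and qₖ = aₖqₖ₋₁ + qₖ₋₂:
  k=0: a=5, p=5, q=1
  k=1: a=1, p=6, q=1
  k=2: a=3, p=23, q=4
  k=3: a=1, p=29, q=5
  k=4: a=1, p=52, q=9
  k=5: a=1, p=81, q=14
  k=6: a=3, p=295, q=51

295/51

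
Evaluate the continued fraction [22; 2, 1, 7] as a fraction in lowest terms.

514/23

Fold from the inside: start with 7/1.
  1 + 1/7 = 8/7
  2 + 7/8 = 23/8
  22 + 8/23 = 514/23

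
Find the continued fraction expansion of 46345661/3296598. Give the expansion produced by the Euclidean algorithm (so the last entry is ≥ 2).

46345661 = 14*3296598 + 193289
3296598 = 17*193289 + 10685
193289 = 18*10685 + 959
10685 = 11*959 + 136
959 = 7*136 + 7
136 = 19*7 + 3
7 = 2*3 + 1
3 = 3*1 + 0  (stop)
So 46345661/3296598 = [14; 17, 18, 11, 7, 19, 2, 3].

[14; 17, 18, 11, 7, 19, 2, 3]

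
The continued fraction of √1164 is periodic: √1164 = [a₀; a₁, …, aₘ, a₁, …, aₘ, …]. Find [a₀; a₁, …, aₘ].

[34; 8, 1, 1, 16, 1, 1, 8, 68]

a₀ = ⌊√1164⌋ = 34.
With m₀=0, d₀=1 and mₖ₊₁ = dₖaₖ − mₖ, dₖ₊₁ = (n − mₖ₊₁²)/dₖ, aₖ₊₁ = ⌊(a₀+mₖ₊₁)/dₖ₊₁⌋:
  k=1: m=34, d=8, a=8
  k=2: m=30, d=33, a=1
  k=3: m=3, d=35, a=1
  k=4: m=32, d=4, a=16
  k=5: m=32, d=35, a=1
  k=6: m=3, d=33, a=1
  k=7: m=30, d=8, a=8
  k=8: m=34, d=1, a=68
d=1 and a=2a₀=68 at k=8, so the next step gives (m, d) = (34, 8) again — its k=1 value — and the period has length 8.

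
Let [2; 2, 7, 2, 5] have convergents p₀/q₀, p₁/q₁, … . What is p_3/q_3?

79/32

Using pₖ = aₖpₖ₋₁ + pₖ₋₂, qₖ = aₖqₖ₋₁ + qₖ₋₂ (with p₋₁=1, p₋₂=0, q₋₁=0, q₋₂=1):
  k=0: a=2, p=2, q=1
  k=1: a=2, p=5, q=2
  k=2: a=7, p=37, q=15
  k=3: a=2, p=79, q=32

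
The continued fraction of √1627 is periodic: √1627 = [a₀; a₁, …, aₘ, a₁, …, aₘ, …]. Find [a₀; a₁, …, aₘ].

a₀ = ⌊√1627⌋ = 40.
With m₀=0, d₀=1 and mₖ₊₁ = dₖaₖ − mₖ, dₖ₊₁ = (n − mₖ₊₁²)/dₖ, aₖ₊₁ = ⌊(a₀+mₖ₊₁)/dₖ₊₁⌋:
  k=1: m=40, d=27, a=2
  k=2: m=14, d=53, a=1
  k=3: m=39, d=2, a=39
  k=4: m=39, d=53, a=1
  k=5: m=14, d=27, a=2
  k=6: m=40, d=1, a=80
d=1 and a=2a₀=80 at k=6, so the next step gives (m, d) = (40, 27) again — its k=1 value — and the period has length 6.

[40; 2, 1, 39, 1, 2, 80]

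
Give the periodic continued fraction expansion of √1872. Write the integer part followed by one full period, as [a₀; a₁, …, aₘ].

a₀ = ⌊√1872⌋ = 43.

[43; 3, 1, 3, 86]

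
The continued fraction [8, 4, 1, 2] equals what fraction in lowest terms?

115/14

Using pₖ = aₖpₖ₋₁ + pₖ₋₂ and qₖ = aₖqₖ₋₁ + qₖ₋₂:
  k=0: a=8, p=8, q=1
  k=1: a=4, p=33, q=4
  k=2: a=1, p=41, q=5
  k=3: a=2, p=115, q=14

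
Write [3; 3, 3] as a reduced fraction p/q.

33/10

Fold from the inside: start with 3/1.
  3 + 1/3 = 10/3
  3 + 3/10 = 33/10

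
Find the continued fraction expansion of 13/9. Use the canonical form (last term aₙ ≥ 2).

[1; 2, 4]

13 = 1·9 + 4
9 = 2·4 + 1
4 = 4·1 + 0  (stop)
So 13/9 = [1; 2, 4].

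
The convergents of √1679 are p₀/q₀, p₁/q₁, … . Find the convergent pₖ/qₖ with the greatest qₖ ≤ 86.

√1679 = [40; 1, 39, 1, 80, …] (period length 4).
Convergents:
  p_0/q_0 = 40/1
  p_1/q_1 = 41/1
  p_2/q_2 = 1639/40
  p_3/q_3 = 1680/41
  p_4/q_4 = 136039/3320
q_3 = 41 ≤ 86 < 3320 = q_4, so the answer is 1680/41.

1680/41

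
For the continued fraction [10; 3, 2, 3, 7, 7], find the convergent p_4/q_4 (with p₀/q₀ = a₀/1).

1801/175

Using pₖ = aₖpₖ₋₁ + pₖ₋₂, qₖ = aₖqₖ₋₁ + qₖ₋₂ (with p₋₁=1, p₋₂=0, q₋₁=0, q₋₂=1):
  k=0: a=10, p=10, q=1
  k=1: a=3, p=31, q=3
  k=2: a=2, p=72, q=7
  k=3: a=3, p=247, q=24
  k=4: a=7, p=1801, q=175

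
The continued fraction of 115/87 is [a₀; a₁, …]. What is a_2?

115 = 1·87 + 28   →  a_0 = 1
87 = 3·28 + 3   →  a_1 = 3
28 = 9·3 + 1   →  a_2 = 9

9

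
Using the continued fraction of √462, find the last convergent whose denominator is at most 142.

1827/85

√462 = [21; 2, 42, …] (period length 2).
Convergents:
  p_0/q_0 = 21/1
  p_1/q_1 = 43/2
  p_2/q_2 = 1827/85
  p_3/q_3 = 3697/172
q_2 = 85 ≤ 142 < 172 = q_3, so the answer is 1827/85.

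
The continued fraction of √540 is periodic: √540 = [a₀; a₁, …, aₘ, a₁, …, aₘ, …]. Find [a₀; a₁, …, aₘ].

[23; 4, 4, 1, 10, 1, 4, 4, 46]

a₀ = ⌊√540⌋ = 23.
With m₀=0, d₀=1 and mₖ₊₁ = dₖaₖ − mₖ, dₖ₊₁ = (n − mₖ₊₁²)/dₖ, aₖ₊₁ = ⌊(a₀+mₖ₊₁)/dₖ₊₁⌋:
  k=1: m=23, d=11, a=4
  k=2: m=21, d=9, a=4
  k=3: m=15, d=35, a=1
  k=4: m=20, d=4, a=10
  k=5: m=20, d=35, a=1
  k=6: m=15, d=9, a=4
  k=7: m=21, d=11, a=4
  k=8: m=23, d=1, a=46
d=1 and a=2a₀=46 at k=8, so the next step gives (m, d) = (23, 11) again — its k=1 value — and the period has length 8.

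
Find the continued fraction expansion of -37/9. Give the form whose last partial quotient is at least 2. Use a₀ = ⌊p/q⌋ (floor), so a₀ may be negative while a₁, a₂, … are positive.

-37 = -5×9 + 8
9 = 1×8 + 1
8 = 8×1 + 0  (stop)
So -37/9 = [-5; 1, 8].

[-5; 1, 8]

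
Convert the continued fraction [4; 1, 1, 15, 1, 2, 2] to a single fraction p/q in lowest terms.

1025/227

Fold from the inside: start with 2/1.
  2 + 1/2 = 5/2
  1 + 2/5 = 7/5
  15 + 5/7 = 110/7
  1 + 7/110 = 117/110
  1 + 110/117 = 227/117
  4 + 117/227 = 1025/227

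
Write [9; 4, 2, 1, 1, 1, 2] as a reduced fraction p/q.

849/92

Fold from the inside: start with 2/1.
  1 + 1/2 = 3/2
  1 + 2/3 = 5/3
  1 + 3/5 = 8/5
  2 + 5/8 = 21/8
  4 + 8/21 = 92/21
  9 + 21/92 = 849/92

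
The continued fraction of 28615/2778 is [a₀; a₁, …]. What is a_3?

17

28615 = 10·2778 + 835   →  a_0 = 10
2778 = 3·835 + 273   →  a_1 = 3
835 = 3·273 + 16   →  a_2 = 3
273 = 17·16 + 1   →  a_3 = 17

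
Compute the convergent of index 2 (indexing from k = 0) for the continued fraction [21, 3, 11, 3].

Using pₖ = aₖpₖ₋₁ + pₖ₋₂, qₖ = aₖqₖ₋₁ + qₖ₋₂ (with p₋₁=1, p₋₂=0, q₋₁=0, q₋₂=1):
  k=0: a=21, p=21, q=1
  k=1: a=3, p=64, q=3
  k=2: a=11, p=725, q=34

725/34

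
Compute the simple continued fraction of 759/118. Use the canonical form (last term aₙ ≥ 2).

759 = 6*118 + 51
118 = 2*51 + 16
51 = 3*16 + 3
16 = 5*3 + 1
3 = 3*1 + 0  (stop)
So 759/118 = [6; 2, 3, 5, 3].

[6; 2, 3, 5, 3]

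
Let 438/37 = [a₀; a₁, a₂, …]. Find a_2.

5

438 = 11·37 + 31   →  a_0 = 11
37 = 1·31 + 6   →  a_1 = 1
31 = 5·6 + 1   →  a_2 = 5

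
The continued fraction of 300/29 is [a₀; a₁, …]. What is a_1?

2

300 = 10·29 + 10   →  a_0 = 10
29 = 2·10 + 9   →  a_1 = 2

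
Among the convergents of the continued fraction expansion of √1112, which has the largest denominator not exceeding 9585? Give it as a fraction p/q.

√1112 = [33; 2, 1, 7, 1, 2, 66, …] (period length 6).
Convergents:
  p_0/q_0 = 33/1
  p_1/q_1 = 67/2
  p_2/q_2 = 100/3
  p_3/q_3 = 767/23
  p_4/q_4 = 867/26
  p_5/q_5 = 2501/75
  p_6/q_6 = 165933/4976
  p_7/q_7 = 334367/10027
q_6 = 4976 ≤ 9585 < 10027 = q_7, so the answer is 165933/4976.

165933/4976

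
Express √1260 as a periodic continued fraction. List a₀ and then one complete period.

a₀ = ⌊√1260⌋ = 35.
With m₀=0, d₀=1 and mₖ₊₁ = dₖaₖ − mₖ, dₖ₊₁ = (n − mₖ₊₁²)/dₖ, aₖ₊₁ = ⌊(a₀+mₖ₊₁)/dₖ₊₁⌋:
  k=1: m=35, d=35, a=2
  k=2: m=35, d=1, a=70
d=1 and a=2a₀=70 at k=2, so the next step gives (m, d) = (35, 35) again — its k=1 value — and the period has length 2.

[35; 2, 70]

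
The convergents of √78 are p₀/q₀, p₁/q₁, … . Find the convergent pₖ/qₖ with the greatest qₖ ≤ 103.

892/101

√78 = [8; 1, 4, 1, 16, …] (period length 4).
Convergents:
  p_0/q_0 = 8/1
  p_1/q_1 = 9/1
  p_2/q_2 = 44/5
  p_3/q_3 = 53/6
  p_4/q_4 = 892/101
  p_5/q_5 = 945/107
q_4 = 101 ≤ 103 < 107 = q_5, so the answer is 892/101.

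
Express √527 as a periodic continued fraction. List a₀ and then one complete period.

[22; 1, 21, 1, 44]

a₀ = ⌊√527⌋ = 22.
With m₀=0, d₀=1 and mₖ₊₁ = dₖaₖ − mₖ, dₖ₊₁ = (n − mₖ₊₁²)/dₖ, aₖ₊₁ = ⌊(a₀+mₖ₊₁)/dₖ₊₁⌋:
  k=1: m=22, d=43, a=1
  k=2: m=21, d=2, a=21
  k=3: m=21, d=43, a=1
  k=4: m=22, d=1, a=44
d=1 and a=2a₀=44 at k=4, so the next step gives (m, d) = (22, 43) again — its k=1 value — and the period has length 4.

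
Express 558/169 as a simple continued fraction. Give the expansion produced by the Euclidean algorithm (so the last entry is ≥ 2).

[3; 3, 3, 5, 3]

558 = 3*169 + 51
169 = 3*51 + 16
51 = 3*16 + 3
16 = 5*3 + 1
3 = 3*1 + 0  (stop)
So 558/169 = [3; 3, 3, 5, 3].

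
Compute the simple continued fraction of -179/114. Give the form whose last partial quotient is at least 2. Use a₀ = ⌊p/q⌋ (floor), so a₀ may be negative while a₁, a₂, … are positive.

-179 = -2*114 + 49
114 = 2*49 + 16
49 = 3*16 + 1
16 = 16*1 + 0  (stop)
So -179/114 = [-2; 2, 3, 16].

[-2; 2, 3, 16]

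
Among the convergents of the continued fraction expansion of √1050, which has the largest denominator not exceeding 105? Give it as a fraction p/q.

√1050 = [32; 2, 2, 10, 2, 2, 64, …] (period length 6).
Convergents:
  p_0/q_0 = 32/1
  p_1/q_1 = 65/2
  p_2/q_2 = 162/5
  p_3/q_3 = 1685/52
  p_4/q_4 = 3532/109
q_3 = 52 ≤ 105 < 109 = q_4, so the answer is 1685/52.

1685/52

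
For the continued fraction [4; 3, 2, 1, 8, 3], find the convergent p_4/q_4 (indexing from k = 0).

374/87

Using pₖ = aₖpₖ₋₁ + pₖ₋₂, qₖ = aₖqₖ₋₁ + qₖ₋₂ (with p₋₁=1, p₋₂=0, q₋₁=0, q₋₂=1):
  k=0: a=4, p=4, q=1
  k=1: a=3, p=13, q=3
  k=2: a=2, p=30, q=7
  k=3: a=1, p=43, q=10
  k=4: a=8, p=374, q=87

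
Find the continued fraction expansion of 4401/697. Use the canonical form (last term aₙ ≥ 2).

4401 = 6·697 + 219
697 = 3·219 + 40
219 = 5·40 + 19
40 = 2·19 + 2
19 = 9·2 + 1
2 = 2·1 + 0  (stop)
So 4401/697 = [6; 3, 5, 2, 9, 2].

[6; 3, 5, 2, 9, 2]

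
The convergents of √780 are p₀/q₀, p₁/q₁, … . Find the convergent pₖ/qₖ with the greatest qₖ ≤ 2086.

√780 = [27; 1, 12, 1, 54, …] (period length 4).
Convergents:
  p_0/q_0 = 27/1
  p_1/q_1 = 28/1
  p_2/q_2 = 363/13
  p_3/q_3 = 391/14
  p_4/q_4 = 21477/769
  p_5/q_5 = 21868/783
  p_6/q_6 = 283893/10165
q_5 = 783 ≤ 2086 < 10165 = q_6, so the answer is 21868/783.

21868/783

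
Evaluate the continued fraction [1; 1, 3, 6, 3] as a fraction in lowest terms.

Fold from the inside: start with 3/1.
  6 + 1/3 = 19/3
  3 + 3/19 = 60/19
  1 + 19/60 = 79/60
  1 + 60/79 = 139/79

139/79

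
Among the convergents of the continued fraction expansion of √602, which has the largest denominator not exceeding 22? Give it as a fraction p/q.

368/15

√602 = [24; 1, 1, 6, 1, 1, 48, …] (period length 6).
Convergents:
  p_0/q_0 = 24/1
  p_1/q_1 = 25/1
  p_2/q_2 = 49/2
  p_3/q_3 = 319/13
  p_4/q_4 = 368/15
  p_5/q_5 = 687/28
q_4 = 15 ≤ 22 < 28 = q_5, so the answer is 368/15.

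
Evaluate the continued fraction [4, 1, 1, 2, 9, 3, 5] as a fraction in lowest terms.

Using pₖ = aₖpₖ₋₁ + pₖ₋₂ and qₖ = aₖqₖ₋₁ + qₖ₋₂:
  k=0: a=4, p=4, q=1
  k=1: a=1, p=5, q=1
  k=2: a=1, p=9, q=2
  k=3: a=2, p=23, q=5
  k=4: a=9, p=216, q=47
  k=5: a=3, p=671, q=146
  k=6: a=5, p=3571, q=777

3571/777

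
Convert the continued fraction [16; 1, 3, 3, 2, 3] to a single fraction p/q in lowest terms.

Fold from the inside: start with 3/1.
  2 + 1/3 = 7/3
  3 + 3/7 = 24/7
  3 + 7/24 = 79/24
  1 + 24/79 = 103/79
  16 + 79/103 = 1727/103

1727/103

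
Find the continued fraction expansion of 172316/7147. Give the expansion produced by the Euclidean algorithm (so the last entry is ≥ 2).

[24; 9, 14, 3, 18]

172316 = 24×7147 + 788
7147 = 9×788 + 55
788 = 14×55 + 18
55 = 3×18 + 1
18 = 18×1 + 0  (stop)
So 172316/7147 = [24; 9, 14, 3, 18].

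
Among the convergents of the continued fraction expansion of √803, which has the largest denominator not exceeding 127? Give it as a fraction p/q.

2437/86

√803 = [28; 2, 1, 27, 1, 2, 56, …] (period length 6).
Convergents:
  p_0/q_0 = 28/1
  p_1/q_1 = 57/2
  p_2/q_2 = 85/3
  p_3/q_3 = 2352/83
  p_4/q_4 = 2437/86
  p_5/q_5 = 7226/255
q_4 = 86 ≤ 127 < 255 = q_5, so the answer is 2437/86.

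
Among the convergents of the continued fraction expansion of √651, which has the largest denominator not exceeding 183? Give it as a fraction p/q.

√651 = [25; 1, 1, 16, 1, 1, 50, …] (period length 6).
Convergents:
  p_0/q_0 = 25/1
  p_1/q_1 = 26/1
  p_2/q_2 = 51/2
  p_3/q_3 = 842/33
  p_4/q_4 = 893/35
  p_5/q_5 = 1735/68
  p_6/q_6 = 87643/3435
q_5 = 68 ≤ 183 < 3435 = q_6, so the answer is 1735/68.

1735/68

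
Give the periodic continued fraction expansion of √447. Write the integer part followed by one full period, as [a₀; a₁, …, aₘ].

a₀ = ⌊√447⌋ = 21.
With m₀=0, d₀=1 and mₖ₊₁ = dₖaₖ − mₖ, dₖ₊₁ = (n − mₖ₊₁²)/dₖ, aₖ₊₁ = ⌊(a₀+mₖ₊₁)/dₖ₊₁⌋:
  k=1: m=21, d=6, a=7
  k=2: m=21, d=1, a=42
d=1 and a=2a₀=42 at k=2, so the next step gives (m, d) = (21, 6) again — its k=1 value — and the period has length 2.

[21; 7, 42]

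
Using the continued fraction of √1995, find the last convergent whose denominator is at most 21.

√1995 = [44; 1, 1, 1, 88, …] (period length 4).
Convergents:
  p_0/q_0 = 44/1
  p_1/q_1 = 45/1
  p_2/q_2 = 89/2
  p_3/q_3 = 134/3
  p_4/q_4 = 11881/266
q_3 = 3 ≤ 21 < 266 = q_4, so the answer is 134/3.

134/3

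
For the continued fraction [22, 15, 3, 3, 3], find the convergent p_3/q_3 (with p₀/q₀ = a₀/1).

3376/153

Using pₖ = aₖpₖ₋₁ + pₖ₋₂, qₖ = aₖqₖ₋₁ + qₖ₋₂ (with p₋₁=1, p₋₂=0, q₋₁=0, q₋₂=1):
  k=0: a=22, p=22, q=1
  k=1: a=15, p=331, q=15
  k=2: a=3, p=1015, q=46
  k=3: a=3, p=3376, q=153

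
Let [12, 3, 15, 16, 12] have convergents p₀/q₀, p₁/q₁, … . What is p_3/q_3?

9109/739

Using pₖ = aₖpₖ₋₁ + pₖ₋₂, qₖ = aₖqₖ₋₁ + qₖ₋₂ (with p₋₁=1, p₋₂=0, q₋₁=0, q₋₂=1):
  k=0: a=12, p=12, q=1
  k=1: a=3, p=37, q=3
  k=2: a=15, p=567, q=46
  k=3: a=16, p=9109, q=739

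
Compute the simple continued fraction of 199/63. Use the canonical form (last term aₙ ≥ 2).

199 = 3×63 + 10
63 = 6×10 + 3
10 = 3×3 + 1
3 = 3×1 + 0  (stop)
So 199/63 = [3; 6, 3, 3].

[3; 6, 3, 3]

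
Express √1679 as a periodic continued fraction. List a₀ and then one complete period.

[40; 1, 39, 1, 80]

a₀ = ⌊√1679⌋ = 40.
With m₀=0, d₀=1 and mₖ₊₁ = dₖaₖ − mₖ, dₖ₊₁ = (n − mₖ₊₁²)/dₖ, aₖ₊₁ = ⌊(a₀+mₖ₊₁)/dₖ₊₁⌋:
  k=1: m=40, d=79, a=1
  k=2: m=39, d=2, a=39
  k=3: m=39, d=79, a=1
  k=4: m=40, d=1, a=80
d=1 and a=2a₀=80 at k=4, so the next step gives (m, d) = (40, 79) again — its k=1 value — and the period has length 4.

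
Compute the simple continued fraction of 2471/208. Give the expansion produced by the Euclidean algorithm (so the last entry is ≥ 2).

2471 = 11*208 + 183
208 = 1*183 + 25
183 = 7*25 + 8
25 = 3*8 + 1
8 = 8*1 + 0  (stop)
So 2471/208 = [11; 1, 7, 3, 8].

[11; 1, 7, 3, 8]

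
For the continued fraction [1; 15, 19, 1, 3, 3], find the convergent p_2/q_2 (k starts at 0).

305/286

Using pₖ = aₖpₖ₋₁ + pₖ₋₂, qₖ = aₖqₖ₋₁ + qₖ₋₂ (with p₋₁=1, p₋₂=0, q₋₁=0, q₋₂=1):
  k=0: a=1, p=1, q=1
  k=1: a=15, p=16, q=15
  k=2: a=19, p=305, q=286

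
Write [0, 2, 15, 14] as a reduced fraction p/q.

211/436

Fold from the inside: start with 14/1.
  15 + 1/14 = 211/14
  2 + 14/211 = 436/211
  0 + 211/436 = 211/436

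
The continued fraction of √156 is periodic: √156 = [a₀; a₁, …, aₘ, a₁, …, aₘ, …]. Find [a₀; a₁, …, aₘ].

a₀ = ⌊√156⌋ = 12.
With m₀=0, d₀=1 and mₖ₊₁ = dₖaₖ − mₖ, dₖ₊₁ = (n − mₖ₊₁²)/dₖ, aₖ₊₁ = ⌊(a₀+mₖ₊₁)/dₖ₊₁⌋:
  k=1: m=12, d=12, a=2
  k=2: m=12, d=1, a=24
d=1 and a=2a₀=24 at k=2, so the next step gives (m, d) = (12, 12) again — its k=1 value — and the period has length 2.

[12; 2, 24]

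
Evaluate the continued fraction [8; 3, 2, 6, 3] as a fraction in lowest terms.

1177/142

Using pₖ = aₖpₖ₋₁ + pₖ₋₂ and qₖ = aₖqₖ₋₁ + qₖ₋₂:
  k=0: a=8, p=8, q=1
  k=1: a=3, p=25, q=3
  k=2: a=2, p=58, q=7
  k=3: a=6, p=373, q=45
  k=4: a=3, p=1177, q=142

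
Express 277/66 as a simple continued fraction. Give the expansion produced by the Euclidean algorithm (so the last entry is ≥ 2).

277 = 4×66 + 13
66 = 5×13 + 1
13 = 13×1 + 0  (stop)
So 277/66 = [4; 5, 13].

[4; 5, 13]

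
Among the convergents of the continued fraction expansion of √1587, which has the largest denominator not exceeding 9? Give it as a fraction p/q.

√1587 = [39; 1, 5, 7, 13, 7, 5, 1, 78, …] (period length 8).
Convergents:
  p_0/q_0 = 39/1
  p_1/q_1 = 40/1
  p_2/q_2 = 239/6
  p_3/q_3 = 1713/43
q_2 = 6 ≤ 9 < 43 = q_3, so the answer is 239/6.

239/6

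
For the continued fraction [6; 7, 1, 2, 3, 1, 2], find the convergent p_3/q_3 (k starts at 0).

Using pₖ = aₖpₖ₋₁ + pₖ₋₂, qₖ = aₖqₖ₋₁ + qₖ₋₂ (with p₋₁=1, p₋₂=0, q₋₁=0, q₋₂=1):
  k=0: a=6, p=6, q=1
  k=1: a=7, p=43, q=7
  k=2: a=1, p=49, q=8
  k=3: a=2, p=141, q=23

141/23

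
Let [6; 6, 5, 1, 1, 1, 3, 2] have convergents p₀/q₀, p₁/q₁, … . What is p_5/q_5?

647/105

Using pₖ = aₖpₖ₋₁ + pₖ₋₂, qₖ = aₖqₖ₋₁ + qₖ₋₂ (with p₋₁=1, p₋₂=0, q₋₁=0, q₋₂=1):
  k=0: a=6, p=6, q=1
  k=1: a=6, p=37, q=6
  k=2: a=5, p=191, q=31
  k=3: a=1, p=228, q=37
  k=4: a=1, p=419, q=68
  k=5: a=1, p=647, q=105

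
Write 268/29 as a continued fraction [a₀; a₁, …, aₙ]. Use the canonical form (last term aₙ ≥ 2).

268 = 9·29 + 7
29 = 4·7 + 1
7 = 7·1 + 0  (stop)
So 268/29 = [9; 4, 7].

[9; 4, 7]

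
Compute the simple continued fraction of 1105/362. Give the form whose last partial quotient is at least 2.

[3; 19, 19]

1105 = 3*362 + 19
362 = 19*19 + 1
19 = 19*1 + 0  (stop)
So 1105/362 = [3; 19, 19].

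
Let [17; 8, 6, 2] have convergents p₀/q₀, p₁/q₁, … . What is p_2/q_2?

839/49

Using pₖ = aₖpₖ₋₁ + pₖ₋₂, qₖ = aₖqₖ₋₁ + qₖ₋₂ (with p₋₁=1, p₋₂=0, q₋₁=0, q₋₂=1):
  k=0: a=17, p=17, q=1
  k=1: a=8, p=137, q=8
  k=2: a=6, p=839, q=49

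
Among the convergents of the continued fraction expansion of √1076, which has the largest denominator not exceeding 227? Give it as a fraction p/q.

2657/81

√1076 = [32; 1, 4, 16, 4, 1, 64, …] (period length 6).
Convergents:
  p_0/q_0 = 32/1
  p_1/q_1 = 33/1
  p_2/q_2 = 164/5
  p_3/q_3 = 2657/81
  p_4/q_4 = 10792/329
q_3 = 81 ≤ 227 < 329 = q_4, so the answer is 2657/81.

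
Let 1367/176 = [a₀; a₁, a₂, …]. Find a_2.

1367 = 7·176 + 135   →  a_0 = 7
176 = 1·135 + 41   →  a_1 = 1
135 = 3·41 + 12   →  a_2 = 3

3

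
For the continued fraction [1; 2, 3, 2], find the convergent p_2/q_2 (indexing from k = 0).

Using pₖ = aₖpₖ₋₁ + pₖ₋₂, qₖ = aₖqₖ₋₁ + qₖ₋₂ (with p₋₁=1, p₋₂=0, q₋₁=0, q₋₂=1):
  k=0: a=1, p=1, q=1
  k=1: a=2, p=3, q=2
  k=2: a=3, p=10, q=7

10/7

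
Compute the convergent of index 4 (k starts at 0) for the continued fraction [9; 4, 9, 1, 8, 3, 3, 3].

3374/365

Using pₖ = aₖpₖ₋₁ + pₖ₋₂, qₖ = aₖqₖ₋₁ + qₖ₋₂ (with p₋₁=1, p₋₂=0, q₋₁=0, q₋₂=1):
  k=0: a=9, p=9, q=1
  k=1: a=4, p=37, q=4
  k=2: a=9, p=342, q=37
  k=3: a=1, p=379, q=41
  k=4: a=8, p=3374, q=365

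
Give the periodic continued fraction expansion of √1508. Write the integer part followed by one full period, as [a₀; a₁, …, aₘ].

[38; 1, 4, 1, 76]

a₀ = ⌊√1508⌋ = 38.
With m₀=0, d₀=1 and mₖ₊₁ = dₖaₖ − mₖ, dₖ₊₁ = (n − mₖ₊₁²)/dₖ, aₖ₊₁ = ⌊(a₀+mₖ₊₁)/dₖ₊₁⌋:
  k=1: m=38, d=64, a=1
  k=2: m=26, d=13, a=4
  k=3: m=26, d=64, a=1
  k=4: m=38, d=1, a=76
d=1 and a=2a₀=76 at k=4, so the next step gives (m, d) = (38, 64) again — its k=1 value — and the period has length 4.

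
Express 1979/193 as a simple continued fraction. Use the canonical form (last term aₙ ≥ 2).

[10; 3, 1, 15, 3]

1979 = 10·193 + 49
193 = 3·49 + 46
49 = 1·46 + 3
46 = 15·3 + 1
3 = 3·1 + 0  (stop)
So 1979/193 = [10; 3, 1, 15, 3].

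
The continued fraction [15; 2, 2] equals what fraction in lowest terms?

Using pₖ = aₖpₖ₋₁ + pₖ₋₂ and qₖ = aₖqₖ₋₁ + qₖ₋₂:
  k=0: a=15, p=15, q=1
  k=1: a=2, p=31, q=2
  k=2: a=2, p=77, q=5

77/5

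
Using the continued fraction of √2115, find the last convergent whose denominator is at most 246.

4231/92

√2115 = [45; 1, 90, …] (period length 2).
Convergents:
  p_0/q_0 = 45/1
  p_1/q_1 = 46/1
  p_2/q_2 = 4185/91
  p_3/q_3 = 4231/92
  p_4/q_4 = 384975/8371
q_3 = 92 ≤ 246 < 8371 = q_4, so the answer is 4231/92.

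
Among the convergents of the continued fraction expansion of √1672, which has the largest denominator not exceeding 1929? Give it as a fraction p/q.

√1672 = [40; 1, 8, 10, 8, 1, 80, …] (period length 6).
Convergents:
  p_0/q_0 = 40/1
  p_1/q_1 = 41/1
  p_2/q_2 = 368/9
  p_3/q_3 = 3721/91
  p_4/q_4 = 30136/737
  p_5/q_5 = 33857/828
  p_6/q_6 = 2738696/66977
q_5 = 828 ≤ 1929 < 66977 = q_6, so the answer is 33857/828.

33857/828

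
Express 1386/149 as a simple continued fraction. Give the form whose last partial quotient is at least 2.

1386 = 9·149 + 45
149 = 3·45 + 14
45 = 3·14 + 3
14 = 4·3 + 2
3 = 1·2 + 1
2 = 2·1 + 0  (stop)
So 1386/149 = [9; 3, 3, 4, 1, 2].

[9; 3, 3, 4, 1, 2]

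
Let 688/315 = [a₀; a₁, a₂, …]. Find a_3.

3

688 = 2·315 + 58   →  a_0 = 2
315 = 5·58 + 25   →  a_1 = 5
58 = 2·25 + 8   →  a_2 = 2
25 = 3·8 + 1   →  a_3 = 3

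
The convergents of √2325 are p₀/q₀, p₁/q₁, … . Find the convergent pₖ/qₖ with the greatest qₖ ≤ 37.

√2325 = [48; 4, 1, 1, 2, 1, 1, 4, 96, …] (period length 8).
Convergents:
  p_0/q_0 = 48/1
  p_1/q_1 = 193/4
  p_2/q_2 = 241/5
  p_3/q_3 = 434/9
  p_4/q_4 = 1109/23
  p_5/q_5 = 1543/32
  p_6/q_6 = 2652/55
q_5 = 32 ≤ 37 < 55 = q_6, so the answer is 1543/32.

1543/32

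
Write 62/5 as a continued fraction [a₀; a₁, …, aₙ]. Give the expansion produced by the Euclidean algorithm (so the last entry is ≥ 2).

[12; 2, 2]

62 = 12*5 + 2
5 = 2*2 + 1
2 = 2*1 + 0  (stop)
So 62/5 = [12; 2, 2].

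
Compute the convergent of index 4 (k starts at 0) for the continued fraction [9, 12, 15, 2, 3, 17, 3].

11835/1303

Using pₖ = aₖpₖ₋₁ + pₖ₋₂, qₖ = aₖqₖ₋₁ + qₖ₋₂ (with p₋₁=1, p₋₂=0, q₋₁=0, q₋₂=1):
  k=0: a=9, p=9, q=1
  k=1: a=12, p=109, q=12
  k=2: a=15, p=1644, q=181
  k=3: a=2, p=3397, q=374
  k=4: a=3, p=11835, q=1303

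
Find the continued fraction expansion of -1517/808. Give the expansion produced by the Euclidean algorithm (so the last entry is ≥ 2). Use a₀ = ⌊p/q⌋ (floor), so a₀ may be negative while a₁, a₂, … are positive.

[-2; 8, 6, 5, 3]

-1517 = -2·808 + 99
808 = 8·99 + 16
99 = 6·16 + 3
16 = 5·3 + 1
3 = 3·1 + 0  (stop)
So -1517/808 = [-2; 8, 6, 5, 3].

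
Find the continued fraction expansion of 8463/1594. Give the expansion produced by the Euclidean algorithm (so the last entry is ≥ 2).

8463 = 5·1594 + 493
1594 = 3·493 + 115
493 = 4·115 + 33
115 = 3·33 + 16
33 = 2·16 + 1
16 = 16·1 + 0  (stop)
So 8463/1594 = [5; 3, 4, 3, 2, 16].

[5; 3, 4, 3, 2, 16]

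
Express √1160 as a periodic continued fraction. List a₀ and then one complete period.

a₀ = ⌊√1160⌋ = 34.

[34; 17, 68]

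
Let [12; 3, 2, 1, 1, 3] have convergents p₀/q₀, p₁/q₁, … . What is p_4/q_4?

209/17

Using pₖ = aₖpₖ₋₁ + pₖ₋₂, qₖ = aₖqₖ₋₁ + qₖ₋₂ (with p₋₁=1, p₋₂=0, q₋₁=0, q₋₂=1):
  k=0: a=12, p=12, q=1
  k=1: a=3, p=37, q=3
  k=2: a=2, p=86, q=7
  k=3: a=1, p=123, q=10
  k=4: a=1, p=209, q=17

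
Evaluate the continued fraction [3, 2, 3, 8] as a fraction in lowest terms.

199/58

Using pₖ = aₖpₖ₋₁ + pₖ₋₂ and qₖ = aₖqₖ₋₁ + qₖ₋₂:
  k=0: a=3, p=3, q=1
  k=1: a=2, p=7, q=2
  k=2: a=3, p=24, q=7
  k=3: a=8, p=199, q=58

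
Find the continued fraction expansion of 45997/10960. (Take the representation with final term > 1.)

[4; 5, 12, 3, 14, 4]

45997 = 4×10960 + 2157
10960 = 5×2157 + 175
2157 = 12×175 + 57
175 = 3×57 + 4
57 = 14×4 + 1
4 = 4×1 + 0  (stop)
So 45997/10960 = [4; 5, 12, 3, 14, 4].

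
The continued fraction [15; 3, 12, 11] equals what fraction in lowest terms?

Fold from the inside: start with 11/1.
  12 + 1/11 = 133/11
  3 + 11/133 = 410/133
  15 + 133/410 = 6283/410

6283/410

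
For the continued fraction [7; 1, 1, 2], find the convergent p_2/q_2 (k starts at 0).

15/2

Using pₖ = aₖpₖ₋₁ + pₖ₋₂, qₖ = aₖqₖ₋₁ + qₖ₋₂ (with p₋₁=1, p₋₂=0, q₋₁=0, q₋₂=1):
  k=0: a=7, p=7, q=1
  k=1: a=1, p=8, q=1
  k=2: a=1, p=15, q=2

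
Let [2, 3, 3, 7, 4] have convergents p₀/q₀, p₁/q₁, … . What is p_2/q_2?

23/10

Using pₖ = aₖpₖ₋₁ + pₖ₋₂, qₖ = aₖqₖ₋₁ + qₖ₋₂ (with p₋₁=1, p₋₂=0, q₋₁=0, q₋₂=1):
  k=0: a=2, p=2, q=1
  k=1: a=3, p=7, q=3
  k=2: a=3, p=23, q=10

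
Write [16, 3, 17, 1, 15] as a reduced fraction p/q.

Using pₖ = aₖpₖ₋₁ + pₖ₋₂ and qₖ = aₖqₖ₋₁ + qₖ₋₂:
  k=0: a=16, p=16, q=1
  k=1: a=3, p=49, q=3
  k=2: a=17, p=849, q=52
  k=3: a=1, p=898, q=55
  k=4: a=15, p=14319, q=877

14319/877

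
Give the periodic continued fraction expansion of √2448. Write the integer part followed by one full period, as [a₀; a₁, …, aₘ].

[49; 2, 10, 2, 98]

a₀ = ⌊√2448⌋ = 49.
With m₀=0, d₀=1 and mₖ₊₁ = dₖaₖ − mₖ, dₖ₊₁ = (n − mₖ₊₁²)/dₖ, aₖ₊₁ = ⌊(a₀+mₖ₊₁)/dₖ₊₁⌋:
  k=1: m=49, d=47, a=2
  k=2: m=45, d=9, a=10
  k=3: m=45, d=47, a=2
  k=4: m=49, d=1, a=98
d=1 and a=2a₀=98 at k=4, so the next step gives (m, d) = (49, 47) again — its k=1 value — and the period has length 4.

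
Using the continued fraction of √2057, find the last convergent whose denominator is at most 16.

√2057 = [45; 2, 1, 4, 1, 2, 90, …] (period length 6).
Convergents:
  p_0/q_0 = 45/1
  p_1/q_1 = 91/2
  p_2/q_2 = 136/3
  p_3/q_3 = 635/14
  p_4/q_4 = 771/17
q_3 = 14 ≤ 16 < 17 = q_4, so the answer is 635/14.

635/14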